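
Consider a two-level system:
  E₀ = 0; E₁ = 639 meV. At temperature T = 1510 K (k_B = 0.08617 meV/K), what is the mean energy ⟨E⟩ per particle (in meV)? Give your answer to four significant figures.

k_BT = 0.08617 × 1510 K = 130.117 meV.
Eᵢ/kT = 0, 4.91096.
Z = Σ e^(−Eᵢ/kT) = e^(−0) + e^(−4.91096) = 1.00000 + 0.00736541 = 1.00737.
⟨E⟩ = Σ Eᵢ e^(−Eᵢ/kT) / Z = (0·1.00000 + 639·0.00736541) / 1.00737 = 4.672 meV.

4.672 meV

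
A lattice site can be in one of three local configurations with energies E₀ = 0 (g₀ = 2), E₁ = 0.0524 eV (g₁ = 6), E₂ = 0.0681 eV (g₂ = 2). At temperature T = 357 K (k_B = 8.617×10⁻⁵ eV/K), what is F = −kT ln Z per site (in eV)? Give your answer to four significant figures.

k_BT = 8.617×10⁻⁵ × 357 K = 0.0307627 eV.
Eᵢ/kT = 0, 1.70336, 2.21372.
Z = Σ gᵢe^(−Eᵢ/kT) = 2·e^(−0) + 6·e^(−1.70336) + 2·e^(−2.21372) = 2.00000 + 1.09242 + 0.218587 = 3.31101.
F = −kT ln Z = −0.0307627 × ln(3.31101) = −0.0307627 × 1.19725 = -0.03683 eV.

-0.03683 eV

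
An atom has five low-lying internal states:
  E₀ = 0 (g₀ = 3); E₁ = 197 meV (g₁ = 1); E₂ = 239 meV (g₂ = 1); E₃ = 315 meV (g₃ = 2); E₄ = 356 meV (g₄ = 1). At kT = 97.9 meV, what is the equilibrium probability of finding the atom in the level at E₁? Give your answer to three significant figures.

Eᵢ/kT = 0, 2.0123, 2.4413, 3.2176, 3.6364.
Z = Σ gᵢe^(−Eᵢ/kT) = 3·e^(−0) + 1·e^(−2.0123) + 1·e^(−2.4413) + 2·e^(−3.2176) + 1·e^(−3.6364) = 3.0000 + 0.13368 + 0.087048 + 0.080102 + 0.026347 = 3.3272.
P₁ = g₁ e^(−E₁/kT) / Z = 0.13368/3.3272 = 0.0402.

0.0402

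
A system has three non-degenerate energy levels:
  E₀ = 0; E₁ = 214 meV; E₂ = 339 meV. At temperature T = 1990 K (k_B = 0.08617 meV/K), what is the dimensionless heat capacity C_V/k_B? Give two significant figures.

k_BT = 0.08617 × 1990 K = 171.5 meV.
Eᵢ/kT = 0, 1.248, 1.977.
Z = Σ e^(−Eᵢ/kT) = e^(−0) + e^(−1.248) + e^(−1.977) = 1.000 + 0.2871 + 0.1385 = 1.426.
⟨E⟩ = 76.01 meV, ⟨E²⟩ = 20380 meV².
C_V/k_B = (⟨E²⟩ − ⟨E⟩²)/(kT)² = (20380 − 5778)/29410 = 0.50.

0.50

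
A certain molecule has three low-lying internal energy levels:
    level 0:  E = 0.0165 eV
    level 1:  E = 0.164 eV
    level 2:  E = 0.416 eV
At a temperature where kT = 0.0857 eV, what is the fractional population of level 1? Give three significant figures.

0.151

Eᵢ/kT = 0.19253, 1.9137, 4.8541.
Z = Σ e^(−Eᵢ/kT) = e^(−0.19253) + e^(−1.9137) + e^(−4.8541) = 0.82487 + 0.14753 + 0.0077963 = 0.98020.
P₁ = e^(−E₁/kT) / Z = 0.14753/0.98020 = 0.151.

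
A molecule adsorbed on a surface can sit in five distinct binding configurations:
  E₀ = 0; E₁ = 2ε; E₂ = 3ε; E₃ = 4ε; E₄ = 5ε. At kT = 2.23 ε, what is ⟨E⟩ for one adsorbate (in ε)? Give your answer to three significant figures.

1.44 ε

Eᵢ/kT = 0, 0.89686, 1.3453, 1.7937, 2.2422.
Z = Σ e^(−Eᵢ/kT) = e^(−0) + e^(−0.89686) + e^(−1.3453) + e^(−1.7937) + e^(−2.2422) = 1.0000 + 0.40785 + 0.26046 + 0.16634 + 0.10622 = 1.9409.
⟨E⟩ = Σ Eᵢ e^(−Eᵢ/kT) / Z = (0·1.0000 + 2·0.40785 + 3·0.26046 + 4·0.16634 + 5·0.10622) / 1.9409 = 1.44 ε.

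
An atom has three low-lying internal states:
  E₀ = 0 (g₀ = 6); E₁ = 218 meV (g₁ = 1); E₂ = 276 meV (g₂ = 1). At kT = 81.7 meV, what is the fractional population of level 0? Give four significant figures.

0.9830

Eᵢ/kT = 0, 2.66830, 3.37821.
Z = Σ gᵢe^(−Eᵢ/kT) = 6·e^(−0) + 1·e^(−2.66830) + 1·e^(−3.37821) = 6.00000 + 0.0693701 + 0.0341085 = 6.10348.
P₀ = g₀ e^(−E₀/kT) / Z = 6.00000/6.10348 = 0.9830.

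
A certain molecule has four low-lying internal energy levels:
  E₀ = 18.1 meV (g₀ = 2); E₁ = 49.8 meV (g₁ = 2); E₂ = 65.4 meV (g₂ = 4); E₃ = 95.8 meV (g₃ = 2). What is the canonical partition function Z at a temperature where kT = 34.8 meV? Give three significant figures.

Eᵢ/kT = 0.52011, 1.4310, 1.8793, 2.7529.
Z = Σ gᵢe^(−Eᵢ/kT) = 2·e^(−0.52011) + 2·e^(−1.4310) + 4·e^(−1.8793) + 2·e^(−2.7529) = 1.1889 + 0.47814 + 0.61079 + 0.12749 = 2.4053.

Z = 2.41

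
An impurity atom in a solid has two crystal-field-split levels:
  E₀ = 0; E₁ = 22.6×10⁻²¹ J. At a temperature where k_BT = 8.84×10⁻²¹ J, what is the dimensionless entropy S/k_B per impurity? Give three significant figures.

Eᵢ/kT = 0, 2.5566.
Z = Σ e^(−Eᵢ/kT) = e^(−0) + e^(−2.5566) = 1.0000 + 0.077568 = 1.0776.
⟨E⟩ = Σ EᵢPᵢ = 1.6268 ×10⁻²¹ J.
S/k_B = ln Z + ⟨E⟩/kT = ln(1.0776) + 1.6268/8.84 = 0.074736 + 0.18403 = 0.259.

0.259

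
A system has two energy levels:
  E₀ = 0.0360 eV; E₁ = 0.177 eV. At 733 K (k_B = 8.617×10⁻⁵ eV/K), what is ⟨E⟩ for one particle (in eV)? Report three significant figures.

k_BT = 8.617×10⁻⁵ × 733 K = 0.063163 eV.
Eᵢ/kT = 0.56995, 2.8023.
Z = Σ e^(−Eᵢ/kT) = e^(−0.56995) + e^(−2.8023) = 0.56555 + 0.060670 = 0.62622.
⟨E⟩ = Σ Eᵢ e^(−Eᵢ/kT) / Z = (0.0360·0.56555 + 0.177·0.060670) / 0.62622 = 0.0497 eV.

0.0497 eV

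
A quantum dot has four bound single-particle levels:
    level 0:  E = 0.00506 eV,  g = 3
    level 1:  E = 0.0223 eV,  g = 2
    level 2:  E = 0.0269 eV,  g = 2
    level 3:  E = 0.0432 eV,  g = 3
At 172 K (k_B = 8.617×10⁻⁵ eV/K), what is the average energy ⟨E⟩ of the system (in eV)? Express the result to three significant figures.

k_BT = 8.617×10⁻⁵ × 172 K = 0.014821 eV.
Eᵢ/kT = 0.34141, 1.5046, 1.8150, 2.9148.
Z = Σ gᵢe^(−Eᵢ/kT) = 3·e^(−0.34141) + 2·e^(−1.5046) + 2·e^(−1.8150) + 3·e^(−2.9148) = 2.1323 + 0.44421 + 0.32568 + 0.16264 = 3.0648.
⟨E⟩ = Σ Eᵢ gᵢe^(−Eᵢ/kT) / Z = (0.00506·2.1323 + 0.0223·0.44421 + 0.0269·0.32568 + 0.0432·0.16264) / 3.0648 = 0.0119 eV.

0.0119 eV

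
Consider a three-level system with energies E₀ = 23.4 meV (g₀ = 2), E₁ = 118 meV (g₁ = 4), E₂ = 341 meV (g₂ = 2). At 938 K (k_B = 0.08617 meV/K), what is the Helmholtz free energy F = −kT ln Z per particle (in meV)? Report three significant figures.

-72.6 meV

k_BT = 0.08617 × 938 K = 80.827 meV.
Eᵢ/kT = 0.28951, 1.4599, 4.2189.
Z = Σ gᵢe^(−Eᵢ/kT) = 2·e^(−0.28951) + 4·e^(−1.4599) + 2·e^(−4.2189) = 1.4973 + 0.92904 + 0.029430 = 2.4558.
F = −kT ln Z = −80.827 × ln(2.4558) = −80.827 × 0.89845 = -72.6 meV.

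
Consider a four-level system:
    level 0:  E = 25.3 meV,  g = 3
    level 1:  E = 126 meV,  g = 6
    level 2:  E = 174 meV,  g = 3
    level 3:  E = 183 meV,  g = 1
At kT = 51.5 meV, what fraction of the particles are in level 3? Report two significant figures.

0.012

Eᵢ/kT = 0.4913, 2.447, 3.379, 3.553.
Z = Σ gᵢe^(−Eᵢ/kT) = 3·e^(−0.4913) + 6·e^(−2.447) + 3·e^(−3.379) + 1·e^(−3.553) = 1.835 + 0.5193 + 0.1022 + 0.02864 = 2.485.
P₃ = g₃ e^(−E₃/kT) / Z = 0.02864/2.485 = 0.012.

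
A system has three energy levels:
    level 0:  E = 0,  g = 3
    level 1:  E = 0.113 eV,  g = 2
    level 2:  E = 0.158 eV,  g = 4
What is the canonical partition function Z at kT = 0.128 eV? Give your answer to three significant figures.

Eᵢ/kT = 0, 0.88281, 1.2344.
Z = Σ gᵢe^(−Eᵢ/kT) = 3·e^(−0) + 2·e^(−0.88281) + 4·e^(−1.2344) = 3.0000 + 0.82724 + 1.1640 = 4.9912.

Z = 4.99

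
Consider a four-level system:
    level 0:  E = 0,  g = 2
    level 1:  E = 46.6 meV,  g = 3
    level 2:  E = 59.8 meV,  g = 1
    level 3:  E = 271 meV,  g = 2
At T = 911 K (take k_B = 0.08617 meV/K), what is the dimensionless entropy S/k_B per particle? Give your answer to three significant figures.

1.80

k_BT = 0.08617 × 911 K = 78.501 meV.
Eᵢ/kT = 0, 0.59362, 0.76177, 3.4522.
Z = Σ gᵢe^(−Eᵢ/kT) = 2·e^(−0) + 3·e^(−0.59362) + 1·e^(−0.76177) + 2·e^(−3.4522) = 2.0000 + 1.6570 + 0.46684 + 0.063352 = 4.1872.
⟨E⟩ = Σ EᵢPᵢ = 29.208 meV.
S/k_B = ln Z + ⟨E⟩/kT = ln(4.1872) + 29.208/78.501 = 1.4320 + 0.37207 = 1.80.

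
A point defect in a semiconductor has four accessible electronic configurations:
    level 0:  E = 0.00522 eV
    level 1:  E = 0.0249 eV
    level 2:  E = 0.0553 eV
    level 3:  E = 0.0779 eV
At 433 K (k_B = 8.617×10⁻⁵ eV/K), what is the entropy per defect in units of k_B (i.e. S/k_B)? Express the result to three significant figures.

1.16

k_BT = 8.617×10⁻⁵ × 433 K = 0.037312 eV.
Eᵢ/kT = 0.13990, 0.66735, 1.4821, 2.0878.
Z = Σ e^(−Eᵢ/kT) = e^(−0.13990) + e^(−0.66735) + e^(−1.4821) + e^(−2.0878) = 0.86945 + 0.51307 + 0.22716 + 0.12396 = 1.7336.
⟨E⟩ = Σ EᵢPᵢ = 0.022804 eV.
S/k_B = ln Z + ⟨E⟩/kT = ln(1.7336) + 0.022804/0.037312 = 0.55020 + 0.61117 = 1.16.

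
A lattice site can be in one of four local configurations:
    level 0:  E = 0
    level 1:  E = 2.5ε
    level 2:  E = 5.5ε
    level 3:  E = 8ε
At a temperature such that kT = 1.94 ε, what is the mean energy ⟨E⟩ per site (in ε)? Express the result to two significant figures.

0.85 ε

Eᵢ/kT = 0, 1.289, 2.835, 4.124.
Z = Σ e^(−Eᵢ/kT) = e^(−0) + e^(−1.289) + e^(−2.835) + e^(−4.124) = 1.000 + 0.2755 + 0.05872 + 0.01618 = 1.350.
⟨E⟩ = Σ Eᵢ e^(−Eᵢ/kT) / Z = (0·1.000 + 2.5·0.2755 + 5.5·0.05872 + 8·0.01618) / 1.350 = 0.85 ε.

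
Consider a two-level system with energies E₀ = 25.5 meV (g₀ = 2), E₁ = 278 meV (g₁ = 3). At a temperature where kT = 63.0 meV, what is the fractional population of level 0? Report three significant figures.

0.973

Eᵢ/kT = 0.40476, 4.4127.
Z = Σ gᵢe^(−Eᵢ/kT) = 2·e^(−0.40476) + 3·e^(−4.4127) = 1.3343 + 0.036367 = 1.3707.
P₀ = g₀ e^(−E₀/kT) / Z = 1.3343/1.3707 = 0.973.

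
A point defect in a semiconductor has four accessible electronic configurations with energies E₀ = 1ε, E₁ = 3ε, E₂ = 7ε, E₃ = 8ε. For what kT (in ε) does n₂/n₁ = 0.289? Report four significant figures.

n₂/n₁ = exp[−(E₂−E₁)/kT] = 0.289.
⇒ (E₂−E₁)/kT = ln(1/0.289) = ln(3.46021) = 1.24133.
kT = 4ε / 1.24133 = 3.222 ε.

3.222 ε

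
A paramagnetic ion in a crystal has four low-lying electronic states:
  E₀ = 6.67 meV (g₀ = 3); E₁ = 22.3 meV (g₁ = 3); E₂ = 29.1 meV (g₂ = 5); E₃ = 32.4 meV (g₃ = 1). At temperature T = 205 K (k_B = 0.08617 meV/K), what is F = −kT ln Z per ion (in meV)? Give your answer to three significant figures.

k_BT = 0.08617 × 205 K = 17.665 meV.
Eᵢ/kT = 0.37758, 1.2624, 1.6473, 1.8341.
Z = Σ gᵢe^(−Eᵢ/kT) = 3·e^(−0.37758) + 3·e^(−1.2624) + 5·e^(−1.6473) + 1·e^(−1.8341) = 2.0566 + 0.84892 + 0.96285 + 0.15976 = 4.0281.
F = −kT ln Z = −17.665 × ln(4.0281) = −17.665 × 1.3933 = -24.6 meV.

-24.6 meV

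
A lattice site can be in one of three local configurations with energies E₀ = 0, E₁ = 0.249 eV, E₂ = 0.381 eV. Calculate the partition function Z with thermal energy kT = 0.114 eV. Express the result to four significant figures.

Eᵢ/kT = 0, 2.18421, 3.34211.
Z = Σ e^(−Eᵢ/kT) = e^(−0) + e^(−2.18421) + e^(−3.34211) = 1.00000 + 0.112567 + 0.0353623 = 1.14793.

Z = 1.148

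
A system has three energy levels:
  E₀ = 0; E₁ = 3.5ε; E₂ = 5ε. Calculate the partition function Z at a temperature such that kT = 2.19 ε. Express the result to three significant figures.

Z = 1.30

Eᵢ/kT = 0, 1.5982, 2.2831.
Z = Σ e^(−Eᵢ/kT) = e^(−0) + e^(−1.5982) + e^(−2.2831) = 1.0000 + 0.20226 + 0.10197 = 1.3042.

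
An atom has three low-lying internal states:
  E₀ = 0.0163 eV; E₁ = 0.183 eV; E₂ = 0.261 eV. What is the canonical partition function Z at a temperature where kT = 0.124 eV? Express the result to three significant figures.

Z = 1.23

Eᵢ/kT = 0.13145, 1.4758, 2.1048.
Z = Σ e^(−Eᵢ/kT) = e^(−0.13145) + e^(−1.4758) + e^(−2.1048) = 0.87682 + 0.22860 + 0.12187 = 1.2273.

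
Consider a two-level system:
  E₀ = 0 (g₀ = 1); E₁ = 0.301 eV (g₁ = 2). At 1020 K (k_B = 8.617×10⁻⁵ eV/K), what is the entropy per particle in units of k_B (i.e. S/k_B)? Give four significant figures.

0.2725

k_BT = 8.617×10⁻⁵ × 1020 K = 0.0878934 eV.
Eᵢ/kT = 0, 3.42460.
Z = Σ gᵢe^(−Eᵢ/kT) = 1·e^(−0) + 2·e^(−3.42460) = 1.00000 + 0.0651246 = 1.06512.
⟨E⟩ = Σ EᵢPᵢ = 0.0184040 eV.
S/k_B = ln Z + ⟨E⟩/kT = ln(1.06512) + 0.0184040/0.0878934 = 0.0630875 + 0.209390 = 0.2725.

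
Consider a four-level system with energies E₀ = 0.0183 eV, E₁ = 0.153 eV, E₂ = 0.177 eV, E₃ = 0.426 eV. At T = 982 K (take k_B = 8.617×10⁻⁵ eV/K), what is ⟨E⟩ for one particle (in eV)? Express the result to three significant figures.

k_BT = 8.617×10⁻⁵ × 982 K = 0.084619 eV.
Eᵢ/kT = 0.21626, 1.8081, 2.0917, 5.0343.
Z = Σ e^(−Eᵢ/kT) = e^(−0.21626) + e^(−1.8081) + e^(−2.0917) + e^(−5.0343) = 0.80553 + 0.16397 + 0.12348 + 0.0065108 = 1.0995.
⟨E⟩ = Σ Eᵢ e^(−Eᵢ/kT) / Z = (0.0183·0.80553 + 0.153·0.16397 + 0.177·0.12348 + 0.426·0.0065108) / 1.0995 = 0.0586 eV.

0.0586 eV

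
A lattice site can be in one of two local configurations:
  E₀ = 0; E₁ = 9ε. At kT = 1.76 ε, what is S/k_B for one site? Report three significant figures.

0.0366

Eᵢ/kT = 0, 5.1136.
Z = Σ e^(−Eᵢ/kT) = e^(−0) + e^(−5.1136) = 1.0000 + 0.0060144 = 1.0060.
⟨E⟩ = Σ EᵢPᵢ = 0.053807 ε.
S/k_B = ln Z + ⟨E⟩/kT = ln(1.0060) + 0.053807/1.76 = 0.0059821 + 0.030572 = 0.0366.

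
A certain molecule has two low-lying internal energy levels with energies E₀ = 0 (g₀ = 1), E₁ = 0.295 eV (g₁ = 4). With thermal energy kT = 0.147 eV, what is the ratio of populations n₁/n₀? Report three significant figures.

n₁/n₀ = (g₁/g₀) exp[−(E₁−E₀)/kT] = (4/1) × exp(−(0.295 eV)/(0.147 eV)) = (4/1) × exp(-2.0068) = 0.538.

0.538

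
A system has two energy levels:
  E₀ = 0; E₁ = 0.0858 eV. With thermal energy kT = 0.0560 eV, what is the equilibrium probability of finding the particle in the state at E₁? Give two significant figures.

0.18

Eᵢ/kT = 0, 1.532.
Z = Σ e^(−Eᵢ/kT) = e^(−0) + e^(−1.532) = 1.000 + 0.2161 = 1.216.
P₁ = e^(−E₁/kT) / Z = 0.2161/1.216 = 0.18.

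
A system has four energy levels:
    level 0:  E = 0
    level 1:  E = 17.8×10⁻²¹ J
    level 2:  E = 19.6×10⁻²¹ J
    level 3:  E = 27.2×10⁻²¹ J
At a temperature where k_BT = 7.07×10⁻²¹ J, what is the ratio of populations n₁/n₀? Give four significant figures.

n₁/n₀ = exp[−(E₁−E₀)/kT] = exp(−(17.8 ×10⁻²¹ J)/(7.07 ×10⁻²¹ J)) = exp(-2.51768) = 0.08065.

0.08065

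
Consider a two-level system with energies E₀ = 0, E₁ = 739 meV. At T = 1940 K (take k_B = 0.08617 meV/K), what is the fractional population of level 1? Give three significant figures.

k_BT = 0.08617 × 1940 K = 167.17 meV.
Eᵢ/kT = 0, 4.4206.
Z = Σ e^(−Eᵢ/kT) = e^(−0) + e^(−4.4206) = 1.0000 + 0.012027 = 1.0120.
P₁ = e^(−E₁/kT) / Z = 0.012027/1.0120 = 0.0119.

0.0119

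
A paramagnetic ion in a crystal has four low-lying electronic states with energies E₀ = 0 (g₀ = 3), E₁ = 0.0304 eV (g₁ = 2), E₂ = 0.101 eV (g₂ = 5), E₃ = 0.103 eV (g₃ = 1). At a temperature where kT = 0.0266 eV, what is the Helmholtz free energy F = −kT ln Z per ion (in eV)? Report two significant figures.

Eᵢ/kT = 0, 1.143, 3.797, 3.872.
Z = Σ gᵢe^(−Eᵢ/kT) = 3·e^(−0) + 2·e^(−1.143) + 5·e^(−3.797) + 1·e^(−3.872) = 3.000 + 0.6377 + 0.1122 + 0.02082 = 3.771.
F = −kT ln Z = −0.0266 × ln(3.771) = −0.0266 × 1.327 = -0.035 eV.

-0.035 eV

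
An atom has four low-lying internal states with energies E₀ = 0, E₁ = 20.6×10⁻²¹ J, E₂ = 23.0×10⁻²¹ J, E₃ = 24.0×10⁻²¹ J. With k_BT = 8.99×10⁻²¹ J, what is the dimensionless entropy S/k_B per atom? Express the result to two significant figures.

0.71

Eᵢ/kT = 0, 2.291, 2.558, 2.670.
Z = Σ e^(−Eᵢ/kT) = e^(−0) + e^(−2.291) + e^(−2.558) + e^(−2.670) = 1.000 + 0.1012 + 0.07746 + 0.06925 = 1.248.
⟨E⟩ = Σ EᵢPᵢ = 4.430 ×10⁻²¹ J.
S/k_B = ln Z + ⟨E⟩/kT = ln(1.248) + 4.430/8.99 = 0.2215 + 0.4928 = 0.71.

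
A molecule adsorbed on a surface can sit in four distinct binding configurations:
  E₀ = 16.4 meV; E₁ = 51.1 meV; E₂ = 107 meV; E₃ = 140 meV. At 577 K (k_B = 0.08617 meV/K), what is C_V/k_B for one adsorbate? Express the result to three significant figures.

k_BT = 0.08617 × 577 K = 49.720 meV.
Eᵢ/kT = 0.32985, 1.0278, 2.1521, 2.8158.
Z = Σ e^(−Eᵢ/kT) = e^(−0.32985) + e^(−1.0278) + e^(−2.1521) + e^(−2.8158) = 0.71903 + 0.35779 + 0.11624 + 0.059857 = 1.2529.
⟨E⟩ = 40.620 meV, ⟨E²⟩ = 2898.6 meV².
C_V/k_B = (⟨E²⟩ − ⟨E⟩²)/(kT)² = (2898.6 − 1650.0)/2472.1 = 0.505.

0.505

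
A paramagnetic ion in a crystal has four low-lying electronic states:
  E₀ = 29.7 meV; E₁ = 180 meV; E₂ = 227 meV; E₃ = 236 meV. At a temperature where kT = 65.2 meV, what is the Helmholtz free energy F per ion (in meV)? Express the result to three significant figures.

18.3 meV

Eᵢ/kT = 0.45552, 2.7607, 3.4816, 3.6196.
Z = Σ e^(−Eᵢ/kT) = e^(−0.45552) + e^(−2.7607) + e^(−3.4816) + e^(−3.6196) = 0.63412 + 0.063247 + 0.030758 + 0.026793 = 0.75492.
F = −kT ln Z = −65.2 × ln(0.75492) = −65.2 × -0.28114 = 18.3 meV.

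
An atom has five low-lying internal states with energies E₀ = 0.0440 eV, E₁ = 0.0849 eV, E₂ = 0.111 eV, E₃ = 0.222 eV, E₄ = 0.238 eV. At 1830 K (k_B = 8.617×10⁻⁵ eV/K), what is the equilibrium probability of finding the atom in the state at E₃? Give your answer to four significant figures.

0.1064

k_BT = 8.617×10⁻⁵ × 1830 K = 0.157691 eV.
Eᵢ/kT = 0.279027, 0.538395, 0.703908, 1.40782, 1.50928.
Z = Σ e^(−Eᵢ/kT) = e^(−0.279027) + e^(−0.538395) + e^(−0.703908) + e^(−1.40782) + e^(−1.50928) = 0.756519 + 0.583684 + 0.494648 + 0.244676 + 0.221069 = 2.30060.
P₃ = e^(−E₃/kT) / Z = 0.244676/2.30060 = 0.1064.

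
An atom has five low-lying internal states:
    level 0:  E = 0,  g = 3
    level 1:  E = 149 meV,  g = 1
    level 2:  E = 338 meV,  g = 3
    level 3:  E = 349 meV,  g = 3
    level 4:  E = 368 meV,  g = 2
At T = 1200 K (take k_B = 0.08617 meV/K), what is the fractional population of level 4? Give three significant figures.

0.0162

k_BT = 0.08617 × 1200 K = 103.40 meV.
Eᵢ/kT = 0, 1.4410, 3.2689, 3.3752, 3.5590.
Z = Σ gᵢe^(−Eᵢ/kT) = 3·e^(−0) + 1·e^(−1.4410) + 3·e^(−3.2689) + 3·e^(−3.3752) + 2·e^(−3.5590) = 3.0000 + 0.23669 + 0.11414 + 0.10263 + 0.056935 = 3.5104.
P₄ = g₄ e^(−E₄/kT) / Z = 0.056935/3.5104 = 0.0162.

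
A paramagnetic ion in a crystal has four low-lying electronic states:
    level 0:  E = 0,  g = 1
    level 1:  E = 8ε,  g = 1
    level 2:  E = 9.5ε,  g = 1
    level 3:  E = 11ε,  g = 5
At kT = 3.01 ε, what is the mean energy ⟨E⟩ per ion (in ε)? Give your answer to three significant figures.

Eᵢ/kT = 0, 2.6578, 3.1561, 3.6545.
Z = Σ gᵢe^(−Eᵢ/kT) = 1·e^(−0) + 1·e^(−2.6578) + 1·e^(−3.1561) + 5·e^(−3.6545) = 1.0000 + 0.070102 + 0.042592 + 0.12937 = 1.2421.
⟨E⟩ = Σ Eᵢ gᵢe^(−Eᵢ/kT) / Z = (0·1.0000 + 8·0.070102 + 9.5·0.042592 + 11·0.12937) / 1.2421 = 1.92 ε.

1.92 ε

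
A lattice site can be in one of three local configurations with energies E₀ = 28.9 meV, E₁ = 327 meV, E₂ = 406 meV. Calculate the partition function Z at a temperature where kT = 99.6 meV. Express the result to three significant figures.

Eᵢ/kT = 0.29016, 3.2831, 4.0763.
Z = Σ e^(−Eᵢ/kT) = e^(−0.29016) + e^(−3.2831) + e^(−4.0763) = 0.74814 + 0.037512 + 0.016970 = 0.80262.

Z = 0.803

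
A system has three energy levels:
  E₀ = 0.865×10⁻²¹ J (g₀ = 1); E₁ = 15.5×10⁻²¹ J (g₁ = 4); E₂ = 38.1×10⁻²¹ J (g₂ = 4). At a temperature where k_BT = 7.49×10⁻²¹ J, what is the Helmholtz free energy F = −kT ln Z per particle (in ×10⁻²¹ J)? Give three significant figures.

-2.63 ×10⁻²¹ J

Eᵢ/kT = 0.11549, 2.0694, 5.0868.
Z = Σ gᵢe^(−Eᵢ/kT) = 1·e^(−0.11549) + 4·e^(−2.0694) + 4·e^(−5.0868) = 0.89093 + 0.50505 + 0.024711 = 1.4207.
F = −kT ln Z = −7.49 × ln(1.4207) = −7.49 × 0.35115 = -2.63 ×10⁻²¹ J.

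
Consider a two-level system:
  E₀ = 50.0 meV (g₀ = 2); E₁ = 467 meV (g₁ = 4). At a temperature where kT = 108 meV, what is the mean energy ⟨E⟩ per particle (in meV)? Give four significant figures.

Eᵢ/kT = 0.462963, 4.32407.
Z = Σ gᵢe^(−Eᵢ/kT) = 2·e^(−0.462963) + 4·e^(−4.32407) = 1.25883 + 0.0529835 = 1.31181.
⟨E⟩ = Σ Eᵢ gᵢe^(−Eᵢ/kT) / Z = (50.0·1.25883 + 467·0.0529835) / 1.31181 = 66.84 meV.

66.84 meV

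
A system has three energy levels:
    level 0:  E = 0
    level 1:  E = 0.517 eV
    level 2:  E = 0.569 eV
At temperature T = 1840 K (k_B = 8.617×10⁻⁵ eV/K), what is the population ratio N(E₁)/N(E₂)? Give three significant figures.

k_BT = 8.617×10⁻⁵ × 1840 K = 0.15855 eV.
n₁/n₂ = exp[−(E₁−E₂)/kT] = exp(−(-0.052 eV)/(0.15855 eV)) = exp(0.32797) = 1.39.

1.39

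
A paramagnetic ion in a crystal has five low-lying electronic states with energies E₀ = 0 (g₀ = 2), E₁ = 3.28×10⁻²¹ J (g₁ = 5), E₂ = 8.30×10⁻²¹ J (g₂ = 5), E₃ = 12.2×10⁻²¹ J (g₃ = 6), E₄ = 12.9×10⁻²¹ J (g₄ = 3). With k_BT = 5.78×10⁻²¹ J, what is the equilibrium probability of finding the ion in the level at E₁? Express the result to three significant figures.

0.401

Eᵢ/kT = 0, 0.56747, 1.4360, 2.1107, 2.2318.
Z = Σ gᵢe^(−Eᵢ/kT) = 2·e^(−0) + 5·e^(−0.56747) + 5·e^(−1.4360) + 6·e^(−2.1107) + 3·e^(−2.2318) = 2.0000 + 2.8348 + 1.1894 + 0.72692 + 0.32201 = 7.0731.
P₁ = g₁ e^(−E₁/kT) / Z = 2.8348/7.0731 = 0.401.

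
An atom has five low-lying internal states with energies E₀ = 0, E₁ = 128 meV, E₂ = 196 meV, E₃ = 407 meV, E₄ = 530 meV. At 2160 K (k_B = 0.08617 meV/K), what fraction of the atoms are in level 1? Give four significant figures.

k_BT = 0.08617 × 2160 K = 186.127 meV.
Eᵢ/kT = 0, 0.687702, 1.05304, 2.18668, 2.84752.
Z = Σ e^(−Eᵢ/kT) = e^(−0) + e^(−0.687702) + e^(−1.05304) + e^(−2.18668) + e^(−2.84752) = 1.00000 + 0.502730 + 0.348876 + 0.112289 + 0.0579880 = 2.02188.
P₁ = e^(−E₁/kT) / Z = 0.502730/2.02188 = 0.2486.

0.2486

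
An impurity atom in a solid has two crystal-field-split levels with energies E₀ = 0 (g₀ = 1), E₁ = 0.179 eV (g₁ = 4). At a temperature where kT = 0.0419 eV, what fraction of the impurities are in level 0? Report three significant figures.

0.947

Eᵢ/kT = 0, 4.2721.
Z = Σ gᵢe^(−Eᵢ/kT) = 1·e^(−0) + 4·e^(−4.2721) = 1.0000 + 0.055810 = 1.0558.
P₀ = g₀ e^(−E₀/kT) / Z = 1.0000/1.0558 = 0.947.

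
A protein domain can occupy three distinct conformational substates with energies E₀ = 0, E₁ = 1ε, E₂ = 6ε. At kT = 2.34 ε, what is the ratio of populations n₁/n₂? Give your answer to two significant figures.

8.5

n₁/n₂ = exp[−(E₁−E₂)/kT] = exp(−(-5ε)/(2.34ε)) = exp(2.137) = 8.5.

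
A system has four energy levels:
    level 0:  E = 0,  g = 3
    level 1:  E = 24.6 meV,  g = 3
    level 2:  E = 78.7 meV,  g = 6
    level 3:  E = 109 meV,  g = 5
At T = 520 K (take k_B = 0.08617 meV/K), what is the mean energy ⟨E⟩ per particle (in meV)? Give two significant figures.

k_BT = 0.08617 × 520 K = 44.81 meV.
Eᵢ/kT = 0, 0.5490, 1.756, 2.432.
Z = Σ gᵢe^(−Eᵢ/kT) = 3·e^(−0) + 3·e^(−0.5490) + 6·e^(−1.756) + 5·e^(−2.432) = 3.000 + 1.733 + 1.036 + 0.4393 = 6.208.
⟨E⟩ = Σ Eᵢ gᵢe^(−Eᵢ/kT) / Z = (0·3.000 + 24.6·1.733 + 78.7·1.036 + 109·0.4393) / 6.208 = 28 meV.

28 meV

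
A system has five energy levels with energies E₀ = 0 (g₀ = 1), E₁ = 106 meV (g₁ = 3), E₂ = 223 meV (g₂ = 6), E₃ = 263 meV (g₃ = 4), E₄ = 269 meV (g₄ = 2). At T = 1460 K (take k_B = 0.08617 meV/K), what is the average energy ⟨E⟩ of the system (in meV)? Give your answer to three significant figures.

138 meV

k_BT = 0.08617 × 1460 K = 125.81 meV.
Eᵢ/kT = 0, 0.84254, 1.7725, 2.0905, 2.1381.
Z = Σ gᵢe^(−Eᵢ/kT) = 1·e^(−0) + 3·e^(−0.84254) + 6·e^(−1.7725) + 4·e^(−2.0905) + 2·e^(−2.1381) = 1.0000 + 1.2918 + 1.0194 + 0.49450 + 0.23576 = 4.0415.
⟨E⟩ = Σ Eᵢ gᵢe^(−Eᵢ/kT) / Z = (0·1.0000 + 106·1.2918 + 223·1.0194 + 263·0.49450 + 269·0.23576) / 4.0415 = 138 meV.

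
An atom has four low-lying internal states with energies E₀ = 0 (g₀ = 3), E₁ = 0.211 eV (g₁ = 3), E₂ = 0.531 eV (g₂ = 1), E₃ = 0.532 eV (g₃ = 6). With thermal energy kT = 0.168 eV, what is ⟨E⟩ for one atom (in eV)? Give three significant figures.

0.0813 eV

Eᵢ/kT = 0, 1.2560, 3.1607, 3.1667.
Z = Σ gᵢe^(−Eᵢ/kT) = 3·e^(−0) + 3·e^(−1.2560) + 1·e^(−3.1607) + 6·e^(−3.1667) = 3.0000 + 0.85437 + 0.042396 + 0.25285 = 4.1496.
⟨E⟩ = Σ Eᵢ gᵢe^(−Eᵢ/kT) / Z = (0·3.0000 + 0.211·0.85437 + 0.531·0.042396 + 0.532·0.25285) / 4.1496 = 0.0813 eV.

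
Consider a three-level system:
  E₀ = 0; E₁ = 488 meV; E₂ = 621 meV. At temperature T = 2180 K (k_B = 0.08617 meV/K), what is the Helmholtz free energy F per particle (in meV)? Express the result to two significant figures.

-20 meV

k_BT = 0.08617 × 2180 K = 187.9 meV.
Eᵢ/kT = 0, 2.597, 3.305.
Z = Σ e^(−Eᵢ/kT) = e^(−0) + e^(−2.597) + e^(−3.305) = 1.000 + 0.07450 + 0.03670 = 1.111.
F = −kT ln Z = −187.9 × ln(1.111) = −187.9 × 0.1053 = -20 meV.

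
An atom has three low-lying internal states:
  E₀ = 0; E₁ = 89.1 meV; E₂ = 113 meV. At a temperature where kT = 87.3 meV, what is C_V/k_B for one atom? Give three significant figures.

Eᵢ/kT = 0, 1.0206, 1.2944.
Z = Σ e^(−Eᵢ/kT) = e^(−0) + e^(−1.0206) + e^(−1.2944) = 1.0000 + 0.36038 + 0.27406 = 1.6344.
⟨E⟩ = 38.594 meV, ⟨E²⟩ = 3891.6 meV².
C_V/k_B = (⟨E²⟩ − ⟨E⟩²)/(kT)² = (3891.6 − 1489.5)/7621.3 = 0.315.

0.315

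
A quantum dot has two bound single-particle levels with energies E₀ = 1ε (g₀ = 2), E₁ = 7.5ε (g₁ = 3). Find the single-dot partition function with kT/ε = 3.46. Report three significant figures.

Eᵢ/kT = 0.28902, 2.1676.
Z = Σ gᵢe^(−Eᵢ/kT) = 2·e^(−0.28902) + 3·e^(−2.1676) = 1.4980 + 0.34336 = 1.8414.

Z = 1.84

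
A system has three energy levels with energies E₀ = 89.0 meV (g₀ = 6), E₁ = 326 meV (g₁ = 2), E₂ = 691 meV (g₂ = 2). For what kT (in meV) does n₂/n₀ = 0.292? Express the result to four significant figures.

n₂/n₀ = (g₂/g₀) exp[−(E₂−E₀)/kT] = 0.292.
⇒ (E₂−E₀)/kT = ln((2/6)/0.292) = ln(1.14155) = 0.132387.
kT = 602.0 meV / 0.132387 = 4547 meV.

4547 meV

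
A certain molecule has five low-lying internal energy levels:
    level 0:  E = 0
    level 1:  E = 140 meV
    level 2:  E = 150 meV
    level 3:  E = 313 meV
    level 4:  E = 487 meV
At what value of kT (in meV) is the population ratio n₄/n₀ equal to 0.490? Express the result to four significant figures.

n₄/n₀ = exp[−(E₄−E₀)/kT] = 0.490.
⇒ (E₄−E₀)/kT = ln(1/0.490) = ln(2.04082) = 0.713352.
kT = 487 meV / 0.713352 = 682.7 meV.

682.7 meV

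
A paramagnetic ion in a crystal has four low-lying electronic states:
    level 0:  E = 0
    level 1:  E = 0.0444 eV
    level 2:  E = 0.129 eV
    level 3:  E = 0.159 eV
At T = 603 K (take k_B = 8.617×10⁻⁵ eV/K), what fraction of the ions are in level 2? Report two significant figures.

k_BT = 8.617×10⁻⁵ × 603 K = 0.05196 eV.
Eᵢ/kT = 0, 0.8545, 2.483, 3.060.
Z = Σ e^(−Eᵢ/kT) = e^(−0) + e^(−0.8545) + e^(−2.483) + e^(−3.060) = 1.000 + 0.4255 + 0.08349 + 0.04689 = 1.556.
P₂ = e^(−E₂/kT) / Z = 0.08349/1.556 = 0.054.

0.054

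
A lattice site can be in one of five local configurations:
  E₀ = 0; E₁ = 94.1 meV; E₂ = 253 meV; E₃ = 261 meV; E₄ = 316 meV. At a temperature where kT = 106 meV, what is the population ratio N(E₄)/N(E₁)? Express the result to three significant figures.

n₄/n₁ = exp[−(E₄−E₁)/kT] = exp(−(221.9 meV)/(106 meV)) = exp(-2.0934) = 0.123.

0.123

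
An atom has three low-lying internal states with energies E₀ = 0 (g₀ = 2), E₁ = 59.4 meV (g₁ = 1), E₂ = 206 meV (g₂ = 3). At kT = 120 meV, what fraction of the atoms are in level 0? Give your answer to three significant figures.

0.635

Eᵢ/kT = 0, 0.49500, 1.7167.
Z = Σ gᵢe^(−Eᵢ/kT) = 2·e^(−0) + 1·e^(−0.49500) + 3·e^(−1.7167) = 2.0000 + 0.60957 + 0.53897 = 3.1485.
P₀ = g₀ e^(−E₀/kT) / Z = 2.0000/3.1485 = 0.635.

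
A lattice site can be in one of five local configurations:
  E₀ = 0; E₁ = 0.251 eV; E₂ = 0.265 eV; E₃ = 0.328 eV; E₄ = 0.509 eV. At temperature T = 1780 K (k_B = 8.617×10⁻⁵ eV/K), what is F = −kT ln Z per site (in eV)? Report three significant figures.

-0.0649 eV

k_BT = 8.617×10⁻⁵ × 1780 K = 0.15338 eV.
Eᵢ/kT = 0, 1.6365, 1.7277, 2.1385, 3.3186.
Z = Σ e^(−Eᵢ/kT) = e^(−0) + e^(−1.6365) + e^(−1.7277) + e^(−2.1385) + e^(−3.3186) = 1.0000 + 0.19466 + 0.17769 + 0.11783 + 0.036203 = 1.5264.
F = −kT ln Z = −0.15338 × ln(1.5264) = −0.15338 × 0.42291 = -0.0649 eV.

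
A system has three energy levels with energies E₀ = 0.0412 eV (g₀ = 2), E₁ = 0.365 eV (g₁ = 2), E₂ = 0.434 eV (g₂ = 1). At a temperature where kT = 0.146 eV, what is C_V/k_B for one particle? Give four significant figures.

0.5986

Eᵢ/kT = 0.282192, 2.50000, 2.97260.
Z = Σ gᵢe^(−Eᵢ/kT) = 2·e^(−0.282192) + 2·e^(−2.50000) + 1·e^(−2.97260) = 1.50826 + 0.164170 + 0.0511701 = 1.72360.
⟨E⟩ = 0.0837028 eV, ⟨E²⟩ = 0.0197667 eV².
C_V/k_B = (⟨E²⟩ − ⟨E⟩²)/(kT)² = (0.0197667 − 0.00700616)/0.0213160 = 0.5986.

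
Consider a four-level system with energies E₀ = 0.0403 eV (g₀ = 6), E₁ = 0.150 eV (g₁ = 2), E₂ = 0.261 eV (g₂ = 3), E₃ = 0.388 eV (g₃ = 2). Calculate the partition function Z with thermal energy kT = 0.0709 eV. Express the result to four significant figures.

Z = 3.724

Eᵢ/kT = 0.568406, 2.11566, 3.68124, 5.47250.
Z = Σ gᵢe^(−Eᵢ/kT) = 6·e^(−0.568406) + 2·e^(−2.11566) + 3·e^(−3.68124) + 2·e^(−5.47250) = 3.39857 + 0.241107 + 0.0755752 + 0.00840143 = 3.72365.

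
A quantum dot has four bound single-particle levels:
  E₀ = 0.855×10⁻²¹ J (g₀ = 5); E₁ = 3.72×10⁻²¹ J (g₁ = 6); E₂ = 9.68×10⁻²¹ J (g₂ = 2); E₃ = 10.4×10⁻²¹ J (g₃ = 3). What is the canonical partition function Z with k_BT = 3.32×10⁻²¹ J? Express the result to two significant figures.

Eᵢ/kT = 0.2575, 1.120, 2.916, 3.133.
Z = Σ gᵢe^(−Eᵢ/kT) = 5·e^(−0.2575) + 6·e^(−1.120) + 2·e^(−2.916) + 3·e^(−3.133) = 3.865 + 1.958 + 0.1083 + 0.1308 = 6.062.

Z = 6.1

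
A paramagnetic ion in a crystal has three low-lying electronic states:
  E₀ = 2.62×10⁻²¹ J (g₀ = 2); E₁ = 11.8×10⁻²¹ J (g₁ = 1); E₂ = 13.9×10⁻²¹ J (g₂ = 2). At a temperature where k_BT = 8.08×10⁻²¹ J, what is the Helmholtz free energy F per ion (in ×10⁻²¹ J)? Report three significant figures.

Eᵢ/kT = 0.32426, 1.4604, 1.7203.
Z = Σ gᵢe^(−Eᵢ/kT) = 2·e^(−0.32426) + 1·e^(−1.4604) + 2·e^(−1.7203) = 1.4461 + 0.23214 + 0.35802 = 2.0363.
F = −kT ln Z = −8.08 × ln(2.0363) = −8.08 × 0.71113 = -5.75 ×10⁻²¹ J.

-5.75 ×10⁻²¹ J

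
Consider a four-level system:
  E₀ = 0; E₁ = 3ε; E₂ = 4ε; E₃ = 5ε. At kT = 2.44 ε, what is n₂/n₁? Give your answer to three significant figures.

n₂/n₁ = exp[−(E₂−E₁)/kT] = exp(−(1ε)/(2.44ε)) = exp(-0.40984) = 0.664.

0.664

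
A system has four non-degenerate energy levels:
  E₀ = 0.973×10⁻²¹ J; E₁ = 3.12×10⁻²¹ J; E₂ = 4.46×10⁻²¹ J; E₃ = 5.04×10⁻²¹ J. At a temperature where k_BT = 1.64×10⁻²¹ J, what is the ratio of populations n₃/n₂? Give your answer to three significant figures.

n₃/n₂ = exp[−(E₃−E₂)/kT] = exp(−(0.58 ×10⁻²¹ J)/(1.64 ×10⁻²¹ J)) = exp(-0.35366) = 0.702.

0.702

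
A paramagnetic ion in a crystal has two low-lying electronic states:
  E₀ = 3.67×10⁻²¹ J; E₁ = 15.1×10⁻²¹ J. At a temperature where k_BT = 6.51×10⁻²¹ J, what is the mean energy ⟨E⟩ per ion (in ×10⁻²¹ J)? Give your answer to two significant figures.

5.4 ×10⁻²¹ J

Eᵢ/kT = 0.5637, 2.320.
Z = Σ e^(−Eᵢ/kT) = e^(−0.5637) + e^(−2.320) = 0.5691 + 0.09827 = 0.6674.
⟨E⟩ = Σ Eᵢ e^(−Eᵢ/kT) / Z = (3.67·0.5691 + 15.1·0.09827) / 0.6674 = 5.4 ×10⁻²¹ J.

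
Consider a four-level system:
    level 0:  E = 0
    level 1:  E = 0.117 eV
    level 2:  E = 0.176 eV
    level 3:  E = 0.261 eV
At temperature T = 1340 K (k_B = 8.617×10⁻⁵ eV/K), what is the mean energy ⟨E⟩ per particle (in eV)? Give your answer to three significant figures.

0.0641 eV

k_BT = 8.617×10⁻⁵ × 1340 K = 0.11547 eV.
Eᵢ/kT = 0, 1.0133, 1.5242, 2.2603.
Z = Σ e^(−Eᵢ/kT) = e^(−0) + e^(−1.0133) + e^(−1.5242) + e^(−2.2603) = 1.0000 + 0.36302 + 0.21780 + 0.10432 = 1.6851.
⟨E⟩ = Σ Eᵢ e^(−Eᵢ/kT) / Z = (0·1.0000 + 0.117·0.36302 + 0.176·0.21780 + 0.261·0.10432) / 1.6851 = 0.0641 eV.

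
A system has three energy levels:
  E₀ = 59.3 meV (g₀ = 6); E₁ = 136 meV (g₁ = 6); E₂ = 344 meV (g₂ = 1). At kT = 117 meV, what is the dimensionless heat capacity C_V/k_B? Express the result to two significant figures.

0.14

Eᵢ/kT = 0.5068, 1.162, 2.940.
Z = Σ gᵢe^(−Eᵢ/kT) = 6·e^(−0.5068) + 6·e^(−1.162) + 1·e^(−2.940) = 3.615 + 1.877 + 0.05287 = 5.545.
⟨E⟩ = 87.98 meV, ⟨E²⟩ = 9682 meV².
C_V/k_B = (⟨E²⟩ − ⟨E⟩²)/(kT)² = (9682 − 7740)/13690 = 0.14.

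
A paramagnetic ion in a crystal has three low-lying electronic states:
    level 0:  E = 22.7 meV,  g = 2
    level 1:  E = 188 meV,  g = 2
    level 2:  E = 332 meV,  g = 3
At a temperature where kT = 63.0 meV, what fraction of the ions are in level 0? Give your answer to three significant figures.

Eᵢ/kT = 0.36032, 2.9841, 5.2698.
Z = Σ gᵢe^(−Eᵢ/kT) = 2·e^(−0.36032) + 2·e^(−2.9841) + 3·e^(−5.2698) = 1.3949 + 0.10117 + 0.015434 = 1.5115.
P₀ = g₀ e^(−E₀/kT) / Z = 1.3949/1.5115 = 0.923.

0.923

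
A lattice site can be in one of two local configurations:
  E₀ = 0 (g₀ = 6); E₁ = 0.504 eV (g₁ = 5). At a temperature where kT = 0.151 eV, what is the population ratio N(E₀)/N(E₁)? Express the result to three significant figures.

33.8

n₀/n₁ = (g₀/g₁) exp[−(E₀−E₁)/kT] = (6/5) × exp(−(-0.504 eV)/(0.151 eV)) = (6/5) × exp(3.3377) = 33.8.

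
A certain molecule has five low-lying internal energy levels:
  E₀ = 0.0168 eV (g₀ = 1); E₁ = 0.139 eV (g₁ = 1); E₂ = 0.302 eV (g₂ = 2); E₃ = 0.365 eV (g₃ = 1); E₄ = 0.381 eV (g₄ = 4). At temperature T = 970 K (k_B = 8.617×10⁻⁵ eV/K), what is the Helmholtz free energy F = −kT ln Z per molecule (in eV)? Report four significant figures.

k_BT = 8.617×10⁻⁵ × 970 K = 0.0835849 eV.
Eᵢ/kT = 0.200993, 1.66298, 3.61309, 4.36682, 4.55824.
Z = Σ gᵢe^(−Eᵢ/kT) = 1·e^(−0.200993) + 1·e^(−1.66298) + 2·e^(−3.61309) + 1·e^(−4.36682) + 4·e^(−4.55824) = 0.817918 + 0.189573 + 0.0539368 + 0.0126915 + 0.0419220 = 1.11604.
F = −kT ln Z = −0.0835849 × ln(1.11604) = −0.0835849 × 0.109787 = -0.009177 eV.

-0.009177 eV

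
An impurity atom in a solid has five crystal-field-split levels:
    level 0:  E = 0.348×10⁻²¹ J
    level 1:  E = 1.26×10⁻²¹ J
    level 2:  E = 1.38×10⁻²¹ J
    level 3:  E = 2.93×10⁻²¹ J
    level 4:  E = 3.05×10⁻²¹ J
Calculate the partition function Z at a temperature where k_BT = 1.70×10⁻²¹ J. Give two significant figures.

Eᵢ/kT = 0.2047, 0.7412, 0.8118, 1.724, 1.794.
Z = Σ e^(−Eᵢ/kT) = e^(−0.2047) + e^(−0.7412) + e^(−0.8118) + e^(−1.724) + e^(−1.794) = 0.8149 + 0.4765 + 0.4441 + 0.1784 + 0.1663 = 2.080.

Z = 2.1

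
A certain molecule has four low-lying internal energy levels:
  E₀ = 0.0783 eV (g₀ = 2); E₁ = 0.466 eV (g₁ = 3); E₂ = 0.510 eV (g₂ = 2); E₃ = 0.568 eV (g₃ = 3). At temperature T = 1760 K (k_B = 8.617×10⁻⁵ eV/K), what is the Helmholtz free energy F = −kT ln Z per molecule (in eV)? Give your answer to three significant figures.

-0.0587 eV

k_BT = 8.617×10⁻⁵ × 1760 K = 0.15166 eV.
Eᵢ/kT = 0.51629, 3.0727, 3.3628, 3.7452.
Z = Σ gᵢe^(−Eᵢ/kT) = 2·e^(−0.51629) + 3·e^(−3.0727) + 2·e^(−3.3628) + 3·e^(−3.7452) = 1.1935 + 0.13889 + 0.069276 + 0.070893 = 1.4726.
F = −kT ln Z = −0.15166 × ln(1.4726) = −0.15166 × 0.38703 = -0.0587 eV.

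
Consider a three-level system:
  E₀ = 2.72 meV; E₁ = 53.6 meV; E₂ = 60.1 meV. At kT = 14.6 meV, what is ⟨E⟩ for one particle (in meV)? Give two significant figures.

5.3 meV

Eᵢ/kT = 0.1863, 3.671, 4.116.
Z = Σ e^(−Eᵢ/kT) = e^(−0.1863) + e^(−3.671) + e^(−4.116) = 0.8300 + 0.02545 + 0.01631 = 0.8718.
⟨E⟩ = Σ Eᵢ e^(−Eᵢ/kT) / Z = (2.72·0.8300 + 53.6·0.02545 + 60.1·0.01631) / 0.8718 = 5.3 meV.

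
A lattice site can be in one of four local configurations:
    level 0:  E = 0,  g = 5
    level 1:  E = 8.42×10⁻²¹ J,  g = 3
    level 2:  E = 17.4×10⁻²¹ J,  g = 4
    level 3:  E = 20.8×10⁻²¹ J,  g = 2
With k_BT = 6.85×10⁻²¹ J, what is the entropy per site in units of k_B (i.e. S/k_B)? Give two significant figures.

Eᵢ/kT = 0, 1.229, 2.540, 3.036.
Z = Σ gᵢe^(−Eᵢ/kT) = 5·e^(−0) + 3·e^(−1.229) + 4·e^(−2.540) + 2·e^(−3.036) = 5.000 + 0.8778 + 0.3155 + 0.09605 = 6.289.
⟨E⟩ = Σ EᵢPᵢ = 2.366 ×10⁻²¹ J.
S/k_B = ln Z + ⟨E⟩/kT = ln(6.289) + 2.366/6.85 = 1.839 + 0.3454 = 2.2.

2.2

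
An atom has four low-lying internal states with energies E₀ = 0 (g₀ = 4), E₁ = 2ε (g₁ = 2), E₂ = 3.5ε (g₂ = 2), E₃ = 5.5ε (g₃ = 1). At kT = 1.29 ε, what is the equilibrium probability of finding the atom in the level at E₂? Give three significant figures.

Eᵢ/kT = 0, 1.5504, 2.7132, 4.2636.
Z = Σ gᵢe^(−Eᵢ/kT) = 4·e^(−0) + 2·e^(−1.5504) + 2·e^(−2.7132) + 1·e^(−4.2636) = 4.0000 + 0.42433 + 0.13265 + 0.014072 = 4.5711.
P₂ = g₂ e^(−E₂/kT) / Z = 0.13265/4.5711 = 0.0290.

0.0290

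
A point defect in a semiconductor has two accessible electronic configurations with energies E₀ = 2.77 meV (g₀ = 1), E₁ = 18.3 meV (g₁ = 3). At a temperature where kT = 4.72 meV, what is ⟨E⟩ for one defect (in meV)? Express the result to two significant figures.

4.3 meV

Eᵢ/kT = 0.5869, 3.877.
Z = Σ gᵢe^(−Eᵢ/kT) = 1·e^(−0.5869) + 3·e^(−3.877) = 0.5560 + 0.06214 = 0.6181.
⟨E⟩ = Σ Eᵢ gᵢe^(−Eᵢ/kT) / Z = (2.77·0.5560 + 18.3·0.06214) / 0.6181 = 4.3 meV.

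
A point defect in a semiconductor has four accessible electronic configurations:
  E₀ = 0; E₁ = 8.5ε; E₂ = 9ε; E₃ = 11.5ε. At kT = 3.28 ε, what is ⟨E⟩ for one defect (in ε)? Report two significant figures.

1.3 ε

Eᵢ/kT = 0, 2.591, 2.744, 3.506.
Z = Σ e^(−Eᵢ/kT) = e^(−0) + e^(−2.591) + e^(−2.744) + e^(−3.506) = 1.000 + 0.07495 + 0.06431 + 0.03002 = 1.169.
⟨E⟩ = Σ Eᵢ e^(−Eᵢ/kT) / Z = (0·1.000 + 8.5·0.07495 + 9·0.06431 + 11.5·0.03002) / 1.169 = 1.3 ε.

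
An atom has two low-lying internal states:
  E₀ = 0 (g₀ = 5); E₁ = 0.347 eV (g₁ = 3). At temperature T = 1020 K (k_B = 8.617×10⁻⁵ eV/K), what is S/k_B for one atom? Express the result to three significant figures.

1.67

k_BT = 8.617×10⁻⁵ × 1020 K = 0.087893 eV.
Eᵢ/kT = 0, 3.9480.
Z = Σ gᵢe^(−Eᵢ/kT) = 5·e^(−0) + 3·e^(−3.9480) = 5.0000 + 0.057880 = 5.0579.
⟨E⟩ = Σ EᵢPᵢ = 0.0039709 eV.
S/k_B = ln Z + ⟨E⟩/kT = ln(5.0579) + 0.0039709/0.087893 = 1.6210 + 0.045179 = 1.67.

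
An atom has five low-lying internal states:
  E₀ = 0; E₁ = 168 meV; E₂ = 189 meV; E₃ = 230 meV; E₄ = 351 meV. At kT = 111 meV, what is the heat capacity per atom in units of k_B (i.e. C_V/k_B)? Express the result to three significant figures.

Eᵢ/kT = 0, 1.5135, 1.7027, 2.0721, 3.1622.
Z = Σ e^(−Eᵢ/kT) = e^(−0) + e^(−1.5135) + e^(−1.7027) + e^(−2.0721) + e^(−3.1622) = 1.0000 + 0.22014 + 0.18219 + 0.12592 + 0.042333 = 1.5706.
⟨E⟩ = 73.372 meV, ⟨E²⟩ = 15661 meV².
C_V/k_B = (⟨E²⟩ − ⟨E⟩²)/(kT)² = (15661 − 5383.5)/12321 = 0.834.

0.834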